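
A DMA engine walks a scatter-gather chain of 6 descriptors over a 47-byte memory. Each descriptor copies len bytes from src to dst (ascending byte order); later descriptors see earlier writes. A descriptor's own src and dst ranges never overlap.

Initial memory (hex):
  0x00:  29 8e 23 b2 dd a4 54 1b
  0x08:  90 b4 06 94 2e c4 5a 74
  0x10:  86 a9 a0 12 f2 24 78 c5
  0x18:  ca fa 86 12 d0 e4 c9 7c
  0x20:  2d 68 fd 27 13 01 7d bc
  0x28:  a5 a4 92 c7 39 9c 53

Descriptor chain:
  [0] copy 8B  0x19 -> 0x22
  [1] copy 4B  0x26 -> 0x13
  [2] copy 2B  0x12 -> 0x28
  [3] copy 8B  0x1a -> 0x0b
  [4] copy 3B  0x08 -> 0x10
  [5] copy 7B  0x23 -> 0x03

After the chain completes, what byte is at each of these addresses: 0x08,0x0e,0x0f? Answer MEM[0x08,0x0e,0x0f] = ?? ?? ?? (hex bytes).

MEM[0x08,0x0e,0x0f] = a0 e4 c9

D0: mem[0x22..0x29] <- [fa 86 12 d0 e4 c9 7c 2d]
D1: mem[0x13..0x16] <- [e4 c9 7c 2d]
D2: mem[0x28..0x29] <- [a0 e4]
D3: mem[0x0b..0x12] <- [86 12 d0 e4 c9 7c 2d 68]
D4: mem[0x10..0x12] <- [90 b4 06]
D5: mem[0x03..0x09] <- [86 12 d0 e4 c9 a0 e4]
query mem[0x08]=0xa0, mem[0x0e]=0xe4, mem[0x0f]=0xc9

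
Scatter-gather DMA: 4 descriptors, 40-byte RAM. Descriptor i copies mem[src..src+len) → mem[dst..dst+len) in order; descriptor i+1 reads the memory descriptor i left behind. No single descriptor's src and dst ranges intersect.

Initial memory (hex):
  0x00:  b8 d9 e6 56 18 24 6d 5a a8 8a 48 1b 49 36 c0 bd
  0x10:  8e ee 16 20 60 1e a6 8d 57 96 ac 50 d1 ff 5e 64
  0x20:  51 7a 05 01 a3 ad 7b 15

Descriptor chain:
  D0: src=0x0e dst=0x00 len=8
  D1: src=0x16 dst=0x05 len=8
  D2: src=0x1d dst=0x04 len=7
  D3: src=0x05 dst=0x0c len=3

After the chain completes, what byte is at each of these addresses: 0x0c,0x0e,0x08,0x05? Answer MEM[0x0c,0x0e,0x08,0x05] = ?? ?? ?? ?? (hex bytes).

#0 dst[0x00+8] := {0xc0,0xbd,0x8e,0xee,0x16,0x20,0x60,0x1e}
#1 dst[0x05+8] := {0xa6,0x8d,0x57,0x96,0xac,0x50,0xd1,0xff}
#2 dst[0x04+7] := {0xff,0x5e,0x64,0x51,0x7a,0x05,0x01}
#3 dst[0x0c+3] := {0x5e,0x64,0x51}
query mem[0x0c]=0x5e, mem[0x0e]=0x51, mem[0x08]=0x7a, mem[0x05]=0x5e

MEM[0x0c,0x0e,0x08,0x05] = 5e 51 7a 5e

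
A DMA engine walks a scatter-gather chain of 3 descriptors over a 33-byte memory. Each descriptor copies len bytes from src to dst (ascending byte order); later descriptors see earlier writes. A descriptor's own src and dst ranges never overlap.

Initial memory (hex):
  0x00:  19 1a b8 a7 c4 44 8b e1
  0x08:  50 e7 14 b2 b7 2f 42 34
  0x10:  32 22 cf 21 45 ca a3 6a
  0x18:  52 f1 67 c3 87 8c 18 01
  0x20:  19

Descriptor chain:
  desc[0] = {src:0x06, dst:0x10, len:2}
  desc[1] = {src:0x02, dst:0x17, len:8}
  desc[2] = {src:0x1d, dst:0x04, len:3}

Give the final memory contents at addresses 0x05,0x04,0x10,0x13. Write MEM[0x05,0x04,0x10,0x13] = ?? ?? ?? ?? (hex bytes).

#0 dst[0x10+2] := {0x8b,0xe1}
#1 dst[0x17+8] := {0xb8,0xa7,0xc4,0x44,0x8b,0xe1,0x50,0xe7}
#2 dst[0x04+3] := {0x50,0xe7,0x01}
query mem[0x05]=0xe7, mem[0x04]=0x50, mem[0x10]=0x8b, mem[0x13]=0x21

MEM[0x05,0x04,0x10,0x13] = e7 50 8b 21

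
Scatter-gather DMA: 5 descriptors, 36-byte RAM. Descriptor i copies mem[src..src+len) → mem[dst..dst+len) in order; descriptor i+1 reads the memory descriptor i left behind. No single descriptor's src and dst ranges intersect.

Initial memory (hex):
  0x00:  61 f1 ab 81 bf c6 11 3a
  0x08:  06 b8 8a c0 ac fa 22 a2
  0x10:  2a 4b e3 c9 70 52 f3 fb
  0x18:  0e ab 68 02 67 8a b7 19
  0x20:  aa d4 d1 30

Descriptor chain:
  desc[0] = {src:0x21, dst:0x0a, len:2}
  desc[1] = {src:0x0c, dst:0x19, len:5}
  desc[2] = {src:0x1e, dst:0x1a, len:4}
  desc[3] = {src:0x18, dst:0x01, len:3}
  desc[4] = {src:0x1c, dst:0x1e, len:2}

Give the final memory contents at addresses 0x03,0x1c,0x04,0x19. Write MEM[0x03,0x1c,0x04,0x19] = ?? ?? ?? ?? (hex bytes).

MEM[0x03,0x1c,0x04,0x19] = b7 aa bf ac

  after D0: wrote 2B at 0x0a = d4d1
  after D1: wrote 5B at 0x19 = acfa22a22a
  after D2: wrote 4B at 0x1a = b719aad4
  after D3: wrote 3B at 0x01 = 0eacb7
  after D4: wrote 2B at 0x1e = aad4
query mem[0x03]=0xb7, mem[0x1c]=0xaa, mem[0x04]=0xbf, mem[0x19]=0xac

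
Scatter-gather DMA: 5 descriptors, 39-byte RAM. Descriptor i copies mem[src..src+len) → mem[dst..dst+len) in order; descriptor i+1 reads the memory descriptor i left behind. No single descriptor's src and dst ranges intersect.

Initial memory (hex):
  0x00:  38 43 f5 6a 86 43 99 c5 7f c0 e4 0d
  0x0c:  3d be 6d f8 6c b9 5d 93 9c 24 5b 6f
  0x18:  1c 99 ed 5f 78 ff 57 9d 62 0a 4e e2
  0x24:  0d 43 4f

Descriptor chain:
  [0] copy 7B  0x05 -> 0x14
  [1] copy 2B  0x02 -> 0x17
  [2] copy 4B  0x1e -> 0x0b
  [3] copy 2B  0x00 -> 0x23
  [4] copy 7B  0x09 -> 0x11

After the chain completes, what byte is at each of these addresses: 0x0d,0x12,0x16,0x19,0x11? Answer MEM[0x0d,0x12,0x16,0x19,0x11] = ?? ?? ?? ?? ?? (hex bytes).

MEM[0x0d,0x12,0x16,0x19,0x11] = 62 e4 0a e4 c0

  after D0: wrote 7B at 0x14 = 4399c57fc0e40d
  after D1: wrote 2B at 0x17 = f56a
  after D2: wrote 4B at 0x0b = 579d620a
  after D3: wrote 2B at 0x23 = 3843
  after D4: wrote 7B at 0x11 = c0e4579d620af8
query mem[0x0d]=0x62, mem[0x12]=0xe4, mem[0x16]=0x0a, mem[0x19]=0xe4, mem[0x11]=0xc0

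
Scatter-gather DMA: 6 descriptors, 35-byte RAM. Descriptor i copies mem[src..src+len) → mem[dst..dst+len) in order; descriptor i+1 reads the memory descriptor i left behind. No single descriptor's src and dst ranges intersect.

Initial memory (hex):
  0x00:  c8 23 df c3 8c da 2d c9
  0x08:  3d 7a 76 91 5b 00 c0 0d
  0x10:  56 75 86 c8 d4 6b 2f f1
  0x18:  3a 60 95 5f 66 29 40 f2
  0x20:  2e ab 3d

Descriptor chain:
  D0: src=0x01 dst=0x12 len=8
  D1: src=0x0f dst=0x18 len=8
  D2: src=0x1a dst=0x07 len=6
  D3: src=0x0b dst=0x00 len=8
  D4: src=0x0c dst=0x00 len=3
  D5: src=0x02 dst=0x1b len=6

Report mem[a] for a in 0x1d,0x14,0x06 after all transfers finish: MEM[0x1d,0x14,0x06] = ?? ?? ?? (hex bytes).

MEM[0x1d,0x14,0x06] = 0d c3 75

D0: mem[0x12..0x19] <- [23 df c3 8c da 2d c9 3d]
D1: mem[0x18..0x1f] <- [0d 56 75 23 df c3 8c da]
D2: mem[0x07..0x0c] <- [75 23 df c3 8c da]
D3: mem[0x00..0x07] <- [8c da 00 c0 0d 56 75 23]
D4: mem[0x00..0x02] <- [da 00 c0]
D5: mem[0x1b..0x20] <- [c0 c0 0d 56 75 23]
query mem[0x1d]=0x0d, mem[0x14]=0xc3, mem[0x06]=0x75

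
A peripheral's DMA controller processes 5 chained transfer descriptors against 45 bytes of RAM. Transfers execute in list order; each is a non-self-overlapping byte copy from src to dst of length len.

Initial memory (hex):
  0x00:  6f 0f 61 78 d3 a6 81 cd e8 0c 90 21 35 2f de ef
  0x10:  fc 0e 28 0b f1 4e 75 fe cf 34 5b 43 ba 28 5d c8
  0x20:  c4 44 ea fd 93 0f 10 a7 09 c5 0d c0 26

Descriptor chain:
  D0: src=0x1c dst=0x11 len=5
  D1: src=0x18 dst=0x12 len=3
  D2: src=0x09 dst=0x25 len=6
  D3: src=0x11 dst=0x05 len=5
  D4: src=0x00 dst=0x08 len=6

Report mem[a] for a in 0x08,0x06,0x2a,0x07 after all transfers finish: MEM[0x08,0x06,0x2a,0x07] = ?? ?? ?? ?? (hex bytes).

MEM[0x08,0x06,0x2a,0x07] = 6f cf de 34

[0] 0x1c->0x11 len=5 : ba 28 5d c8 c4
[1] 0x18->0x12 len=3 : cf 34 5b
[2] 0x09->0x25 len=6 : 0c 90 21 35 2f de
[3] 0x11->0x05 len=5 : ba cf 34 5b c4
[4] 0x00->0x08 len=6 : 6f 0f 61 78 d3 ba
query mem[0x08]=0x6f, mem[0x06]=0xcf, mem[0x2a]=0xde, mem[0x07]=0x34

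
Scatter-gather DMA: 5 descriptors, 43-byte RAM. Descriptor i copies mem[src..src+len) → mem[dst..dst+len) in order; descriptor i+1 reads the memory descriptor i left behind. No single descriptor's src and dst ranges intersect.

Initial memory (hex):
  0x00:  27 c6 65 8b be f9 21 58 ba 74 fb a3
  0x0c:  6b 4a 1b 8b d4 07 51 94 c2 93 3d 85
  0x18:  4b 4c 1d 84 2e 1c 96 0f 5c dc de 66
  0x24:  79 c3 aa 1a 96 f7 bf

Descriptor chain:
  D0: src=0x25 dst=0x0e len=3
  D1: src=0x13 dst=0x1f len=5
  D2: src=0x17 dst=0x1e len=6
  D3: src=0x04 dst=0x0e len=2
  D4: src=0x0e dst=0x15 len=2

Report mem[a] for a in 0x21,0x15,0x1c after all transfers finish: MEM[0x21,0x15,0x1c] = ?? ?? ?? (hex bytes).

MEM[0x21,0x15,0x1c] = 1d be 2e

[0] 0x25->0x0e len=3 : c3 aa 1a
[1] 0x13->0x1f len=5 : 94 c2 93 3d 85
[2] 0x17->0x1e len=6 : 85 4b 4c 1d 84 2e
[3] 0x04->0x0e len=2 : be f9
[4] 0x0e->0x15 len=2 : be f9
query mem[0x21]=0x1d, mem[0x15]=0xbe, mem[0x1c]=0x2e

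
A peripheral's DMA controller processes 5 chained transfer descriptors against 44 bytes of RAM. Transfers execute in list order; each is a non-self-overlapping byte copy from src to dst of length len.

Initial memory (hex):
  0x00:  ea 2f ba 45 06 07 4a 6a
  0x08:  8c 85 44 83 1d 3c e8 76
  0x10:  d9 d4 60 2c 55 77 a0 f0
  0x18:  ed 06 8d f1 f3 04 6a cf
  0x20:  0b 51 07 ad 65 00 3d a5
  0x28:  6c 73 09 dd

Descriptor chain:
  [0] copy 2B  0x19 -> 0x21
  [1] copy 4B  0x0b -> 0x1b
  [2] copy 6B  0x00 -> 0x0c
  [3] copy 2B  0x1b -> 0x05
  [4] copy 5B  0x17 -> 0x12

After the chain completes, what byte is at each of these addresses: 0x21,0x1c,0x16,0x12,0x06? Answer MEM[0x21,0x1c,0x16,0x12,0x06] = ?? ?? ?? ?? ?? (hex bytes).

MEM[0x21,0x1c,0x16,0x12,0x06] = 06 1d 83 f0 1d

D0: mem[0x21..0x22] <- [06 8d]
D1: mem[0x1b..0x1e] <- [83 1d 3c e8]
D2: mem[0x0c..0x11] <- [ea 2f ba 45 06 07]
D3: mem[0x05..0x06] <- [83 1d]
D4: mem[0x12..0x16] <- [f0 ed 06 8d 83]
query mem[0x21]=0x06, mem[0x1c]=0x1d, mem[0x16]=0x83, mem[0x12]=0xf0, mem[0x06]=0x1d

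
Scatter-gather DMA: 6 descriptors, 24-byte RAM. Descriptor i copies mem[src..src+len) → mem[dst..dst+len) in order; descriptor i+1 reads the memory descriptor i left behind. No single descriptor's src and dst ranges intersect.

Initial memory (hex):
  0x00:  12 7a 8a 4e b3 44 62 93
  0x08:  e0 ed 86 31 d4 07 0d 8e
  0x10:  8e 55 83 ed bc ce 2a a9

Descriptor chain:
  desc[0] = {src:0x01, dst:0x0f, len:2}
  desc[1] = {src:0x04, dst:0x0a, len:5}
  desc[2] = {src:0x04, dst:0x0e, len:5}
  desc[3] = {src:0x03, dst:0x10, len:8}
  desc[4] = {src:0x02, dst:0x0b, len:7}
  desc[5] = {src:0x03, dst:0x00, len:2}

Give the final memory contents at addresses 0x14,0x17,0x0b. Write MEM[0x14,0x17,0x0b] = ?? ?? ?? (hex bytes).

#0 dst[0x0f+2] := {0x7a,0x8a}
#1 dst[0x0a+5] := {0xb3,0x44,0x62,0x93,0xe0}
#2 dst[0x0e+5] := {0xb3,0x44,0x62,0x93,0xe0}
#3 dst[0x10+8] := {0x4e,0xb3,0x44,0x62,0x93,0xe0,0xed,0xb3}
#4 dst[0x0b+7] := {0x8a,0x4e,0xb3,0x44,0x62,0x93,0xe0}
#5 dst[0x00+2] := {0x4e,0xb3}
query mem[0x14]=0x93, mem[0x17]=0xb3, mem[0x0b]=0x8a

MEM[0x14,0x17,0x0b] = 93 b3 8a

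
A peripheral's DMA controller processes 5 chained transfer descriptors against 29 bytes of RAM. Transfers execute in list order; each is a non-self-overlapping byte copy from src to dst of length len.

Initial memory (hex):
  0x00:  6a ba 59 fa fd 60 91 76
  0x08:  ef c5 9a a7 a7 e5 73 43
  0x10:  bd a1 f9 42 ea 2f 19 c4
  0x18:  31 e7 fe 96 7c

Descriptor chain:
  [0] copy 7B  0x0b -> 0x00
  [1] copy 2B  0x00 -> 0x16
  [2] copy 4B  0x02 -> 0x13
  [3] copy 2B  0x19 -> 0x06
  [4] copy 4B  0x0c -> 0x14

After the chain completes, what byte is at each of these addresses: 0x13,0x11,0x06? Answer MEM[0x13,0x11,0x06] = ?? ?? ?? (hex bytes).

#0 dst[0x00+7] := {0xa7,0xa7,0xe5,0x73,0x43,0xbd,0xa1}
#1 dst[0x16+2] := {0xa7,0xa7}
#2 dst[0x13+4] := {0xe5,0x73,0x43,0xbd}
#3 dst[0x06+2] := {0xe7,0xfe}
#4 dst[0x14+4] := {0xa7,0xe5,0x73,0x43}
query mem[0x13]=0xe5, mem[0x11]=0xa1, mem[0x06]=0xe7

MEM[0x13,0x11,0x06] = e5 a1 e7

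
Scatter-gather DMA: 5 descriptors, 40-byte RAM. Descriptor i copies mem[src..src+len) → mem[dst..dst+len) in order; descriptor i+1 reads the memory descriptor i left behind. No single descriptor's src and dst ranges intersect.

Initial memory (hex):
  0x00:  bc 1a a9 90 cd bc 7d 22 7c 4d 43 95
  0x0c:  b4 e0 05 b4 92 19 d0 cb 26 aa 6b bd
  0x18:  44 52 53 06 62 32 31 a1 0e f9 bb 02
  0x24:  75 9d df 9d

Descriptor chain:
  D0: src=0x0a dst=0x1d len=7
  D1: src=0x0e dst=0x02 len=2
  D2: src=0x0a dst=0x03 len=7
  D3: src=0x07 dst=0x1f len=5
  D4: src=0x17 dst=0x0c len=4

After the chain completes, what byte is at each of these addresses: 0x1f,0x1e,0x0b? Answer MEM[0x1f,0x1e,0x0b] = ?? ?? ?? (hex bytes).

[0] 0x0a->0x1d len=7 : 43 95 b4 e0 05 b4 92
[1] 0x0e->0x02 len=2 : 05 b4
[2] 0x0a->0x03 len=7 : 43 95 b4 e0 05 b4 92
[3] 0x07->0x1f len=5 : 05 b4 92 43 95
[4] 0x17->0x0c len=4 : bd 44 52 53
query mem[0x1f]=0x05, mem[0x1e]=0x95, mem[0x0b]=0x95

MEM[0x1f,0x1e,0x0b] = 05 95 95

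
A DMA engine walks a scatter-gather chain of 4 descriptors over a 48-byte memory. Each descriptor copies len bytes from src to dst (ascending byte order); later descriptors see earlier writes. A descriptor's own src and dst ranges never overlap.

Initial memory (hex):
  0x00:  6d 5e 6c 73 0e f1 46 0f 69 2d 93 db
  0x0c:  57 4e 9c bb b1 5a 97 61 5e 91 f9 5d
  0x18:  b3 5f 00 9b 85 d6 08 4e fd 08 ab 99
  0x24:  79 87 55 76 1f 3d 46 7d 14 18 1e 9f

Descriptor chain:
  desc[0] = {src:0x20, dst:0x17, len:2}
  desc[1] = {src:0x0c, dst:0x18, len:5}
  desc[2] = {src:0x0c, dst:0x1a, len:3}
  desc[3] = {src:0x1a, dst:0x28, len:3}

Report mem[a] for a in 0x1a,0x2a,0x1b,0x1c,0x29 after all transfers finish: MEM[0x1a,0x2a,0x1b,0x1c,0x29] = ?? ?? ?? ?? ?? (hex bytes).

MEM[0x1a,0x2a,0x1b,0x1c,0x29] = 57 9c 4e 9c 4e

#0 dst[0x17+2] := {0xfd,0x08}
#1 dst[0x18+5] := {0x57,0x4e,0x9c,0xbb,0xb1}
#2 dst[0x1a+3] := {0x57,0x4e,0x9c}
#3 dst[0x28+3] := {0x57,0x4e,0x9c}
query mem[0x1a]=0x57, mem[0x2a]=0x9c, mem[0x1b]=0x4e, mem[0x1c]=0x9c, mem[0x29]=0x4e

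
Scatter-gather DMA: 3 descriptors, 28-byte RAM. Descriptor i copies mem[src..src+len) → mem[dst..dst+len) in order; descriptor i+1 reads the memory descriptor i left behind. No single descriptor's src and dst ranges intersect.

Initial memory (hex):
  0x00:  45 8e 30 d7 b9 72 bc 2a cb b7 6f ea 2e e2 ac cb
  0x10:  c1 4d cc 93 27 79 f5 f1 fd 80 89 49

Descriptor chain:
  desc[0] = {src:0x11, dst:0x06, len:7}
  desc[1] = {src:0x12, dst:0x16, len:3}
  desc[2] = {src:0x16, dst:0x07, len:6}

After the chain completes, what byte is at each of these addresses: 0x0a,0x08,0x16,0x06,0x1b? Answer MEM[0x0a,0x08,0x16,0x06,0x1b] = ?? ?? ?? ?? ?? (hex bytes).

MEM[0x0a,0x08,0x16,0x06,0x1b] = 80 93 cc 4d 49

  after D0: wrote 7B at 0x06 = 4dcc932779f5f1
  after D1: wrote 3B at 0x16 = cc9327
  after D2: wrote 6B at 0x07 = cc9327808949
query mem[0x0a]=0x80, mem[0x08]=0x93, mem[0x16]=0xcc, mem[0x06]=0x4d, mem[0x1b]=0x49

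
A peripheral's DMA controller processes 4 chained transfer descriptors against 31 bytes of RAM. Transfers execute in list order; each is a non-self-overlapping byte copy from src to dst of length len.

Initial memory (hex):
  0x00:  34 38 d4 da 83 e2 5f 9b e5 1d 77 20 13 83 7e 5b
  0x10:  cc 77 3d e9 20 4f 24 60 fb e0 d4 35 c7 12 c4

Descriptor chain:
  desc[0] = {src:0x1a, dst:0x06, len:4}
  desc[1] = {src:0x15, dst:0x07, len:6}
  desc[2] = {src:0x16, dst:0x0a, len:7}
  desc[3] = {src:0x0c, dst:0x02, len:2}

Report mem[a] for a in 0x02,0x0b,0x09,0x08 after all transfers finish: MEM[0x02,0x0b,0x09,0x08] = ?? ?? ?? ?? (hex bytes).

D0: mem[0x06..0x09] <- [d4 35 c7 12]
D1: mem[0x07..0x0c] <- [4f 24 60 fb e0 d4]
D2: mem[0x0a..0x10] <- [24 60 fb e0 d4 35 c7]
D3: mem[0x02..0x03] <- [fb e0]
query mem[0x02]=0xfb, mem[0x0b]=0x60, mem[0x09]=0x60, mem[0x08]=0x24

MEM[0x02,0x0b,0x09,0x08] = fb 60 60 24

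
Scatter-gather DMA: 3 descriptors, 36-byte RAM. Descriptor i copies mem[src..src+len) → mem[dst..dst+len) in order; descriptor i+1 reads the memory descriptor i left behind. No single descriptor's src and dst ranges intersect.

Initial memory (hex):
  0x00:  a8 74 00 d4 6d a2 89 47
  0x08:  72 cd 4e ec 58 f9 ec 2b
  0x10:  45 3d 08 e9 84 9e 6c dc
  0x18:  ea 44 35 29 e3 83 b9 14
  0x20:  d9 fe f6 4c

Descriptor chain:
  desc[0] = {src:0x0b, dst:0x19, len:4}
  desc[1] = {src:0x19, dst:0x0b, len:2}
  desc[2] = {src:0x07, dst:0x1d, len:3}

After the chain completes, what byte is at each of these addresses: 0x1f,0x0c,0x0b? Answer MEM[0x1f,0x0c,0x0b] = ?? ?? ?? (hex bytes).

MEM[0x1f,0x0c,0x0b] = cd 58 ec

  after D0: wrote 4B at 0x19 = ec58f9ec
  after D1: wrote 2B at 0x0b = ec58
  after D2: wrote 3B at 0x1d = 4772cd
query mem[0x1f]=0xcd, mem[0x0c]=0x58, mem[0x0b]=0xec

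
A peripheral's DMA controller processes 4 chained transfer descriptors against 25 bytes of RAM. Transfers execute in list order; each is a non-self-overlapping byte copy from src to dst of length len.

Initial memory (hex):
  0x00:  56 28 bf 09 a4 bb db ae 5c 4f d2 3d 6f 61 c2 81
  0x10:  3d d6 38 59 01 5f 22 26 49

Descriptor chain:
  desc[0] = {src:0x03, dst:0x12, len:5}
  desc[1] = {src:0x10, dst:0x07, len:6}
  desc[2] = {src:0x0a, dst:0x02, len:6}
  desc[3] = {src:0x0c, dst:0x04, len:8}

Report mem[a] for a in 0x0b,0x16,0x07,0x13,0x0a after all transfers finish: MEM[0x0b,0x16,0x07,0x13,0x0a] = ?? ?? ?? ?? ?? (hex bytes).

#0 dst[0x12+5] := {0x09,0xa4,0xbb,0xdb,0xae}
#1 dst[0x07+6] := {0x3d,0xd6,0x09,0xa4,0xbb,0xdb}
#2 dst[0x02+6] := {0xa4,0xbb,0xdb,0x61,0xc2,0x81}
#3 dst[0x04+8] := {0xdb,0x61,0xc2,0x81,0x3d,0xd6,0x09,0xa4}
query mem[0x0b]=0xa4, mem[0x16]=0xae, mem[0x07]=0x81, mem[0x13]=0xa4, mem[0x0a]=0x09

MEM[0x0b,0x16,0x07,0x13,0x0a] = a4 ae 81 a4 09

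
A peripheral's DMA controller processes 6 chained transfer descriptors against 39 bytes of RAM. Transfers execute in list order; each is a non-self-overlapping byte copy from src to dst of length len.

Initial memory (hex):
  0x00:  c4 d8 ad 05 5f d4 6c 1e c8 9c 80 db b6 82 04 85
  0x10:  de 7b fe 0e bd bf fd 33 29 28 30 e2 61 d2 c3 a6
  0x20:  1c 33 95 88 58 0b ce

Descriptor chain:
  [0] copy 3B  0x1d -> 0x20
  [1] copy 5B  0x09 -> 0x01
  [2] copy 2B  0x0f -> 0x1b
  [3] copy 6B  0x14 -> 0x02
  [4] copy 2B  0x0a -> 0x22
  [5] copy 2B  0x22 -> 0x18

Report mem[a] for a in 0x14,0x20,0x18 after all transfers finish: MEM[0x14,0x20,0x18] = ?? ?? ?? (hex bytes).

MEM[0x14,0x20,0x18] = bd d2 80

  after D0: wrote 3B at 0x20 = d2c3a6
  after D1: wrote 5B at 0x01 = 9c80dbb682
  after D2: wrote 2B at 0x1b = 85de
  after D3: wrote 6B at 0x02 = bdbffd332928
  after D4: wrote 2B at 0x22 = 80db
  after D5: wrote 2B at 0x18 = 80db
query mem[0x14]=0xbd, mem[0x20]=0xd2, mem[0x18]=0x80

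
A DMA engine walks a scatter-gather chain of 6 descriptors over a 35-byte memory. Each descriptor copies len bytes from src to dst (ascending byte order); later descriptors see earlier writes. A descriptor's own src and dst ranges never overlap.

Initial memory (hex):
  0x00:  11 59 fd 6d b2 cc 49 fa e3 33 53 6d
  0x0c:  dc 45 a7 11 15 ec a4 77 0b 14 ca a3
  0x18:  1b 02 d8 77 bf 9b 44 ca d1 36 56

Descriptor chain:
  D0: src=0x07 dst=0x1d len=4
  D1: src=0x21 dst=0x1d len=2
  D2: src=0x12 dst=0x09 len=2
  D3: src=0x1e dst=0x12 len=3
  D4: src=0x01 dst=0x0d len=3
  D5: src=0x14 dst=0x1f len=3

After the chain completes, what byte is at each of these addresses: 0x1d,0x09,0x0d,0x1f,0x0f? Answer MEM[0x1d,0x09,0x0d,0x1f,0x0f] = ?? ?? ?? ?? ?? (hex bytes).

#0 dst[0x1d+4] := {0xfa,0xe3,0x33,0x53}
#1 dst[0x1d+2] := {0x36,0x56}
#2 dst[0x09+2] := {0xa4,0x77}
#3 dst[0x12+3] := {0x56,0x33,0x53}
#4 dst[0x0d+3] := {0x59,0xfd,0x6d}
#5 dst[0x1f+3] := {0x53,0x14,0xca}
query mem[0x1d]=0x36, mem[0x09]=0xa4, mem[0x0d]=0x59, mem[0x1f]=0x53, mem[0x0f]=0x6d

MEM[0x1d,0x09,0x0d,0x1f,0x0f] = 36 a4 59 53 6d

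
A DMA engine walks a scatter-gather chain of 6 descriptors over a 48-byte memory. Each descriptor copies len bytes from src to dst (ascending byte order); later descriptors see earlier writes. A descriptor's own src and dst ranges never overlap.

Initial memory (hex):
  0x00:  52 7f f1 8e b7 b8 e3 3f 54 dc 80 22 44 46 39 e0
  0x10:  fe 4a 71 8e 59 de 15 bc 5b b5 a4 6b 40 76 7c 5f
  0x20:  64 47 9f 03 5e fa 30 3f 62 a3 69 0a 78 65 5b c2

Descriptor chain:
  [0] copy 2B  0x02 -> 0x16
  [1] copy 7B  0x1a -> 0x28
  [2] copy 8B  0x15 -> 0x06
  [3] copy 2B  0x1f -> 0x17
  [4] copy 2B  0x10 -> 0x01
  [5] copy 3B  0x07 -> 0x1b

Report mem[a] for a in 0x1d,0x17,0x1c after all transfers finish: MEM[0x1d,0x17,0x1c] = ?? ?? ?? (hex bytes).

MEM[0x1d,0x17,0x1c] = 5b 5f 8e

  after D0: wrote 2B at 0x16 = f18e
  after D1: wrote 7B at 0x28 = a46b40767c5f64
  after D2: wrote 8B at 0x06 = def18e5bb5a46b40
  after D3: wrote 2B at 0x17 = 5f64
  after D4: wrote 2B at 0x01 = fe4a
  after D5: wrote 3B at 0x1b = f18e5b
query mem[0x1d]=0x5b, mem[0x17]=0x5f, mem[0x1c]=0x8e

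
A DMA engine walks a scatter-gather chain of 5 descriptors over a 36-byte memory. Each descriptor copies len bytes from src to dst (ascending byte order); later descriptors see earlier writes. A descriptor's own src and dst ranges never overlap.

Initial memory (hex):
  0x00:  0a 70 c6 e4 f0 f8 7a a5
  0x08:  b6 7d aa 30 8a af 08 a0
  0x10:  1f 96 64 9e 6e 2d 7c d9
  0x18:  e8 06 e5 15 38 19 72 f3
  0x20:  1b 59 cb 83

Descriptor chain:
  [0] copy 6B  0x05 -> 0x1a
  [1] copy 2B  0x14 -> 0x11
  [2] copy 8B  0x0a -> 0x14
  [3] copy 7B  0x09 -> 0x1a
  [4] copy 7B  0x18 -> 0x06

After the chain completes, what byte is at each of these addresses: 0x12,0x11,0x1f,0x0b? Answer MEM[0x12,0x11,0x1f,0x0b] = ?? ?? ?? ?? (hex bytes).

  after D0: wrote 6B at 0x1a = f87aa5b67daa
  after D1: wrote 2B at 0x11 = 6e2d
  after D2: wrote 8B at 0x14 = aa308aaf08a01f6e
  after D3: wrote 7B at 0x1a = 7daa308aaf08a0
  after D4: wrote 7B at 0x06 = 08a07daa308aaf
query mem[0x12]=0x2d, mem[0x11]=0x6e, mem[0x1f]=0x08, mem[0x0b]=0x8a

MEM[0x12,0x11,0x1f,0x0b] = 2d 6e 08 8a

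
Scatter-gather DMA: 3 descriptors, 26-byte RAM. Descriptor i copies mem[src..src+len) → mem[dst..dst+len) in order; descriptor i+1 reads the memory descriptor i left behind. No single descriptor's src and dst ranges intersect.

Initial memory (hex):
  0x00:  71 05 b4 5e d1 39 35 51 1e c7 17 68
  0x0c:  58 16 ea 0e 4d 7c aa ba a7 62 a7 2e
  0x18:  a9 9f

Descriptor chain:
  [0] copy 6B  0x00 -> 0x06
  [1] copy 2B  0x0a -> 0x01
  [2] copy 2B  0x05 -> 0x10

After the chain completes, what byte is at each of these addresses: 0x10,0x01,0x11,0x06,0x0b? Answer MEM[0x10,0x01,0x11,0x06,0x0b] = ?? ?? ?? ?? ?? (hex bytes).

MEM[0x10,0x01,0x11,0x06,0x0b] = 39 d1 71 71 39

  after D0: wrote 6B at 0x06 = 7105b45ed139
  after D1: wrote 2B at 0x01 = d139
  after D2: wrote 2B at 0x10 = 3971
query mem[0x10]=0x39, mem[0x01]=0xd1, mem[0x11]=0x71, mem[0x06]=0x71, mem[0x0b]=0x39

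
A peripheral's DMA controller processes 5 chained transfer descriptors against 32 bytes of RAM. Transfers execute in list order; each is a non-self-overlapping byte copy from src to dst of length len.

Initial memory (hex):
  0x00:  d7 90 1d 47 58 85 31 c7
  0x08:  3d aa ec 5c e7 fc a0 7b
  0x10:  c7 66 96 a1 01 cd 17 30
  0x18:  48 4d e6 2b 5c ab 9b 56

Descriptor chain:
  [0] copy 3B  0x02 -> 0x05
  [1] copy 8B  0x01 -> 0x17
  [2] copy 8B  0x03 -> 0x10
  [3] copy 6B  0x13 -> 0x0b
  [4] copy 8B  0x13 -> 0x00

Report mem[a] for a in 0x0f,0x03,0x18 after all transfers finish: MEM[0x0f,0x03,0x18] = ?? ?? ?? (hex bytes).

[0] 0x02->0x05 len=3 : 1d 47 58
[1] 0x01->0x17 len=8 : 90 1d 47 58 1d 47 58 3d
[2] 0x03->0x10 len=8 : 47 58 1d 47 58 3d aa ec
[3] 0x13->0x0b len=6 : 47 58 3d aa ec 1d
[4] 0x13->0x00 len=8 : 47 58 3d aa ec 1d 47 58
query mem[0x0f]=0xec, mem[0x03]=0xaa, mem[0x18]=0x1d

MEM[0x0f,0x03,0x18] = ec aa 1d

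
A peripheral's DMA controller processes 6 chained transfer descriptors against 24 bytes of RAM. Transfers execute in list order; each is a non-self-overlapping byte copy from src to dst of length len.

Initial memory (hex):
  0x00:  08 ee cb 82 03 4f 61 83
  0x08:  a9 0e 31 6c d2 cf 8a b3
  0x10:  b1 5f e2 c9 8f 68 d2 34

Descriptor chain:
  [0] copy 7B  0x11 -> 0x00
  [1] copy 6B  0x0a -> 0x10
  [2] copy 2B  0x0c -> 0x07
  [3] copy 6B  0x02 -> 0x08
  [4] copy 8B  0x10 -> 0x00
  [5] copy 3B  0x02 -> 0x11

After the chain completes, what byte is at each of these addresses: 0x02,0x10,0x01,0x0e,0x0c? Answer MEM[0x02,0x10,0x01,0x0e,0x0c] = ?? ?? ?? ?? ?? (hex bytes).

MEM[0x02,0x10,0x01,0x0e,0x0c] = d2 31 6c 8a 34

[0] 0x11->0x00 len=7 : 5f e2 c9 8f 68 d2 34
[1] 0x0a->0x10 len=6 : 31 6c d2 cf 8a b3
[2] 0x0c->0x07 len=2 : d2 cf
[3] 0x02->0x08 len=6 : c9 8f 68 d2 34 d2
[4] 0x10->0x00 len=8 : 31 6c d2 cf 8a b3 d2 34
[5] 0x02->0x11 len=3 : d2 cf 8a
query mem[0x02]=0xd2, mem[0x10]=0x31, mem[0x01]=0x6c, mem[0x0e]=0x8a, mem[0x0c]=0x34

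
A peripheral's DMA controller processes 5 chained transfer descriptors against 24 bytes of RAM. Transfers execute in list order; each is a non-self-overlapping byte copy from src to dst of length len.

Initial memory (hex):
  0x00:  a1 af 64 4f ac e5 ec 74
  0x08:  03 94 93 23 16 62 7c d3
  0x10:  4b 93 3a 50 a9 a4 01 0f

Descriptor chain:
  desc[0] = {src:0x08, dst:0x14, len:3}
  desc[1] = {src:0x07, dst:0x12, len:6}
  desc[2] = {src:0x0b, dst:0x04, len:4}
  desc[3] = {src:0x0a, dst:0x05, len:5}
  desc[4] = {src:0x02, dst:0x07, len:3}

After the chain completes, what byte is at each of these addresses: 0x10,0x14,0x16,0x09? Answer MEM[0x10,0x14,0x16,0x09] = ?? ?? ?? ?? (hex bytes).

[0] 0x08->0x14 len=3 : 03 94 93
[1] 0x07->0x12 len=6 : 74 03 94 93 23 16
[2] 0x0b->0x04 len=4 : 23 16 62 7c
[3] 0x0a->0x05 len=5 : 93 23 16 62 7c
[4] 0x02->0x07 len=3 : 64 4f 23
query mem[0x10]=0x4b, mem[0x14]=0x94, mem[0x16]=0x23, mem[0x09]=0x23

MEM[0x10,0x14,0x16,0x09] = 4b 94 23 23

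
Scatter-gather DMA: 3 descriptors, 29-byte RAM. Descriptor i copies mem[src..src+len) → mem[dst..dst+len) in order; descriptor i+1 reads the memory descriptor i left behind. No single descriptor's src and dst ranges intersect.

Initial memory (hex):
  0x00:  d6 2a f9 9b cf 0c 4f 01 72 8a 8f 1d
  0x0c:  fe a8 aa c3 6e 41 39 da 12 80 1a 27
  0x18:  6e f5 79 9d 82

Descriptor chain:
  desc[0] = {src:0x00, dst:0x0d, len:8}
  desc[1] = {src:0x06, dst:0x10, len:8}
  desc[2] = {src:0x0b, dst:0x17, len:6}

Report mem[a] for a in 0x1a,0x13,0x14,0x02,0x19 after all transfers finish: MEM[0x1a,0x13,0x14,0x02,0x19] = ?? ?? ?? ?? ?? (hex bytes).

[0] 0x00->0x0d len=8 : d6 2a f9 9b cf 0c 4f 01
[1] 0x06->0x10 len=8 : 4f 01 72 8a 8f 1d fe d6
[2] 0x0b->0x17 len=6 : 1d fe d6 2a f9 4f
query mem[0x1a]=0x2a, mem[0x13]=0x8a, mem[0x14]=0x8f, mem[0x02]=0xf9, mem[0x19]=0xd6

MEM[0x1a,0x13,0x14,0x02,0x19] = 2a 8a 8f f9 d6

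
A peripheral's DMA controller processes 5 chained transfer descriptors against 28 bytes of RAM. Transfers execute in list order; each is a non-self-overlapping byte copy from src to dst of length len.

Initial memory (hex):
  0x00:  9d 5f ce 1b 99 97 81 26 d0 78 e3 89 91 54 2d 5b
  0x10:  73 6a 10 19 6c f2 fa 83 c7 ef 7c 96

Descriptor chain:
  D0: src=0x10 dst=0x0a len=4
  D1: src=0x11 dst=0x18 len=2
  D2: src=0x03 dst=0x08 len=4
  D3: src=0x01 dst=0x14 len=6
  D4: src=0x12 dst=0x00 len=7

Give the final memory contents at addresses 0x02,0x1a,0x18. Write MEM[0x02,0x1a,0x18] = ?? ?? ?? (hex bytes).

MEM[0x02,0x1a,0x18] = 5f 7c 97

[0] 0x10->0x0a len=4 : 73 6a 10 19
[1] 0x11->0x18 len=2 : 6a 10
[2] 0x03->0x08 len=4 : 1b 99 97 81
[3] 0x01->0x14 len=6 : 5f ce 1b 99 97 81
[4] 0x12->0x00 len=7 : 10 19 5f ce 1b 99 97
query mem[0x02]=0x5f, mem[0x1a]=0x7c, mem[0x18]=0x97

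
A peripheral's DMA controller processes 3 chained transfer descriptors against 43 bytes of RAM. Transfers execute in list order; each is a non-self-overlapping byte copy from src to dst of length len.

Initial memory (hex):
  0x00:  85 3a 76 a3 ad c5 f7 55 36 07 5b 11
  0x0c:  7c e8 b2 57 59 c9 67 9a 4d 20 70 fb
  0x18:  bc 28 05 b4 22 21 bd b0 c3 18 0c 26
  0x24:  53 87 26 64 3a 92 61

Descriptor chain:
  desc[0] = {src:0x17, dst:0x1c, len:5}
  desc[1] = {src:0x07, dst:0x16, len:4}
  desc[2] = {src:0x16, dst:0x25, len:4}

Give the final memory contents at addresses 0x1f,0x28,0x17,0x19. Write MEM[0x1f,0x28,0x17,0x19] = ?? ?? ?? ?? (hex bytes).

MEM[0x1f,0x28,0x17,0x19] = 05 5b 36 5b

#0 dst[0x1c+5] := {0xfb,0xbc,0x28,0x05,0xb4}
#1 dst[0x16+4] := {0x55,0x36,0x07,0x5b}
#2 dst[0x25+4] := {0x55,0x36,0x07,0x5b}
query mem[0x1f]=0x05, mem[0x28]=0x5b, mem[0x17]=0x36, mem[0x19]=0x5b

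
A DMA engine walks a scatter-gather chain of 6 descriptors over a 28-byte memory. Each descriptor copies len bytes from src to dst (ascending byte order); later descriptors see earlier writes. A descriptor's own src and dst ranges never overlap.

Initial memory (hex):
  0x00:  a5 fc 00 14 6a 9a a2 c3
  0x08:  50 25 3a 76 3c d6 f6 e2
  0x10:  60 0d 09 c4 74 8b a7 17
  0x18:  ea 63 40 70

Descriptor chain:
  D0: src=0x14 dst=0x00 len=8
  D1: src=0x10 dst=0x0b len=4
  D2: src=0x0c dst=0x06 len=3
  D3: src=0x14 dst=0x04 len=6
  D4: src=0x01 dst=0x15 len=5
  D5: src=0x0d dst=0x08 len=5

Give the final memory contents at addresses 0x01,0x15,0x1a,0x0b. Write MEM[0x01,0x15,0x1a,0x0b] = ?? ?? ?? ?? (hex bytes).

  after D0: wrote 8B at 0x00 = 748ba717ea634070
  after D1: wrote 4B at 0x0b = 600d09c4
  after D2: wrote 3B at 0x06 = 0d09c4
  after D3: wrote 6B at 0x04 = 748ba717ea63
  after D4: wrote 5B at 0x15 = 8ba717748b
  after D5: wrote 5B at 0x08 = 09c4e2600d
query mem[0x01]=0x8b, mem[0x15]=0x8b, mem[0x1a]=0x40, mem[0x0b]=0x60

MEM[0x01,0x15,0x1a,0x0b] = 8b 8b 40 60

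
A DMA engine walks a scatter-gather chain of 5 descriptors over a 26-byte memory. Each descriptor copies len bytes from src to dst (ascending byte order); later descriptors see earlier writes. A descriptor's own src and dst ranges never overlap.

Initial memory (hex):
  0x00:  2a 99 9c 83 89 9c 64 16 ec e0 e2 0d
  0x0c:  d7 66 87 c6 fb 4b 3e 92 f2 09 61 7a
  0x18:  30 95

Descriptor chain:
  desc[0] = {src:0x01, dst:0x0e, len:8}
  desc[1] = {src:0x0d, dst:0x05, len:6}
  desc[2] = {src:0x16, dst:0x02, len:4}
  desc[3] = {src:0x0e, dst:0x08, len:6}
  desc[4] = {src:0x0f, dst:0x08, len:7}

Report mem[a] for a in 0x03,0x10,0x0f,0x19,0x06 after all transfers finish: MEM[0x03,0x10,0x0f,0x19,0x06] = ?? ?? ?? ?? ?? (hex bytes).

D0: mem[0x0e..0x15] <- [99 9c 83 89 9c 64 16 ec]
D1: mem[0x05..0x0a] <- [66 99 9c 83 89 9c]
D2: mem[0x02..0x05] <- [61 7a 30 95]
D3: mem[0x08..0x0d] <- [99 9c 83 89 9c 64]
D4: mem[0x08..0x0e] <- [9c 83 89 9c 64 16 ec]
query mem[0x03]=0x7a, mem[0x10]=0x83, mem[0x0f]=0x9c, mem[0x19]=0x95, mem[0x06]=0x99

MEM[0x03,0x10,0x0f,0x19,0x06] = 7a 83 9c 95 99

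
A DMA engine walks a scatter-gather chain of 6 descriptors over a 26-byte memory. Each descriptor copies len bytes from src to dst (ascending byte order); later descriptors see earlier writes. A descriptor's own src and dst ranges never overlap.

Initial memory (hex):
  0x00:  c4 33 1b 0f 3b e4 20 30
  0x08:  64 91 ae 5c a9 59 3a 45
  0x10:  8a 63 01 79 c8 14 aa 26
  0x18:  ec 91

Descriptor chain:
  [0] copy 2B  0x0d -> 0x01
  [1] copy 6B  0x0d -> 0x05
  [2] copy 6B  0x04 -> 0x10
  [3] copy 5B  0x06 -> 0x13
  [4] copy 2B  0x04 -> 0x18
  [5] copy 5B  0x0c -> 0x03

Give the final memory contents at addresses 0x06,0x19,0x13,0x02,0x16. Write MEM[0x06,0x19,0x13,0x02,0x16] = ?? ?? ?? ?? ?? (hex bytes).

#0 dst[0x01+2] := {0x59,0x3a}
#1 dst[0x05+6] := {0x59,0x3a,0x45,0x8a,0x63,0x01}
#2 dst[0x10+6] := {0x3b,0x59,0x3a,0x45,0x8a,0x63}
#3 dst[0x13+5] := {0x3a,0x45,0x8a,0x63,0x01}
#4 dst[0x18+2] := {0x3b,0x59}
#5 dst[0x03+5] := {0xa9,0x59,0x3a,0x45,0x3b}
query mem[0x06]=0x45, mem[0x19]=0x59, mem[0x13]=0x3a, mem[0x02]=0x3a, mem[0x16]=0x63

MEM[0x06,0x19,0x13,0x02,0x16] = 45 59 3a 3a 63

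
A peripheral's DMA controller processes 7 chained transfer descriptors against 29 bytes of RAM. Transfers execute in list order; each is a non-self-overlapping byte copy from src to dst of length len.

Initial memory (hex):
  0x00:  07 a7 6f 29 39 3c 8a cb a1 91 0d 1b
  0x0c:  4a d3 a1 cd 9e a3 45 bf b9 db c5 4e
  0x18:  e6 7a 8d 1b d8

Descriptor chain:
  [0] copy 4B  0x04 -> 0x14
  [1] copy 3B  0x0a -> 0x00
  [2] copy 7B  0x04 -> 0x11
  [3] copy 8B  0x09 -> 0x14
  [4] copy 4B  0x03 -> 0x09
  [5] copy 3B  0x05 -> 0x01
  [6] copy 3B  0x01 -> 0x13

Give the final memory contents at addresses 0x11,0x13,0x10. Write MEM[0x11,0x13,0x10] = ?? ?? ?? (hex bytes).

MEM[0x11,0x13,0x10] = 39 3c 9e

#0 dst[0x14+4] := {0x39,0x3c,0x8a,0xcb}
#1 dst[0x00+3] := {0x0d,0x1b,0x4a}
#2 dst[0x11+7] := {0x39,0x3c,0x8a,0xcb,0xa1,0x91,0x0d}
#3 dst[0x14+8] := {0x91,0x0d,0x1b,0x4a,0xd3,0xa1,0xcd,0x9e}
#4 dst[0x09+4] := {0x29,0x39,0x3c,0x8a}
#5 dst[0x01+3] := {0x3c,0x8a,0xcb}
#6 dst[0x13+3] := {0x3c,0x8a,0xcb}
query mem[0x11]=0x39, mem[0x13]=0x3c, mem[0x10]=0x9e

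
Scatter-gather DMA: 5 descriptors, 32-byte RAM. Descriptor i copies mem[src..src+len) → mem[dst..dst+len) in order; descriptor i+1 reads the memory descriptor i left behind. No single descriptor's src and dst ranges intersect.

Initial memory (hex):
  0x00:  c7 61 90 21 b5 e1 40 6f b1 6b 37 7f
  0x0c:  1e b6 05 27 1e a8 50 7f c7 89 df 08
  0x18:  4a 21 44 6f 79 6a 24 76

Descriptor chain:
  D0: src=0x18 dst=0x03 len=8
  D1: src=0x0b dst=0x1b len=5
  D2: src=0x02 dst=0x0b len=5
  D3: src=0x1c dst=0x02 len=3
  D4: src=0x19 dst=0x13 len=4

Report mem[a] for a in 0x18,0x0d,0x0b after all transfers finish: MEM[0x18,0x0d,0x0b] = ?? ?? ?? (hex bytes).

MEM[0x18,0x0d,0x0b] = 4a 21 90

  after D0: wrote 8B at 0x03 = 4a21446f796a2476
  after D1: wrote 5B at 0x1b = 7f1eb60527
  after D2: wrote 5B at 0x0b = 904a21446f
  after D3: wrote 3B at 0x02 = 1eb605
  after D4: wrote 4B at 0x13 = 21447f1e
query mem[0x18]=0x4a, mem[0x0d]=0x21, mem[0x0b]=0x90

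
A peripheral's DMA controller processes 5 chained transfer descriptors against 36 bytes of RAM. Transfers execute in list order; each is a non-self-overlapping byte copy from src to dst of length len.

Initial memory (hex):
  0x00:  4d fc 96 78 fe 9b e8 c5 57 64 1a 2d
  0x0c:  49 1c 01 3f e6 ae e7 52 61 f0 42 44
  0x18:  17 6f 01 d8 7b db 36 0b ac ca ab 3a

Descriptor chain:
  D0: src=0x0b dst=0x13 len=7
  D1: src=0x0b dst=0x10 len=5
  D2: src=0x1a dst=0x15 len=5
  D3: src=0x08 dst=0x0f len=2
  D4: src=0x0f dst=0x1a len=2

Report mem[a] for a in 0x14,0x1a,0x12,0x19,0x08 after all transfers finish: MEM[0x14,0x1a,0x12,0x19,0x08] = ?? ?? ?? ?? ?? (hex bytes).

D0: mem[0x13..0x19] <- [2d 49 1c 01 3f e6 ae]
D1: mem[0x10..0x14] <- [2d 49 1c 01 3f]
D2: mem[0x15..0x19] <- [01 d8 7b db 36]
D3: mem[0x0f..0x10] <- [57 64]
D4: mem[0x1a..0x1b] <- [57 64]
query mem[0x14]=0x3f, mem[0x1a]=0x57, mem[0x12]=0x1c, mem[0x19]=0x36, mem[0x08]=0x57

MEM[0x14,0x1a,0x12,0x19,0x08] = 3f 57 1c 36 57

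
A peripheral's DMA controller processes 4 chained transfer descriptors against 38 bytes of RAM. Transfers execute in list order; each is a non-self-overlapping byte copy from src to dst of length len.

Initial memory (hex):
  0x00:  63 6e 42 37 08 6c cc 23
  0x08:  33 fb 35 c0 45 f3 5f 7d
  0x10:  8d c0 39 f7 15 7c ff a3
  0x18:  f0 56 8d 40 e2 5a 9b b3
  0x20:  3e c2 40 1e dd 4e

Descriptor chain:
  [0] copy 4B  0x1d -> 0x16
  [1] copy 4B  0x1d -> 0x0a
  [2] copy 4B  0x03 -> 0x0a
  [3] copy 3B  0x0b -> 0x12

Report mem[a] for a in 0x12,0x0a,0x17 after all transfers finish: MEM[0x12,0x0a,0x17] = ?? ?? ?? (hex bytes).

MEM[0x12,0x0a,0x17] = 08 37 9b

[0] 0x1d->0x16 len=4 : 5a 9b b3 3e
[1] 0x1d->0x0a len=4 : 5a 9b b3 3e
[2] 0x03->0x0a len=4 : 37 08 6c cc
[3] 0x0b->0x12 len=3 : 08 6c cc
query mem[0x12]=0x08, mem[0x0a]=0x37, mem[0x17]=0x9b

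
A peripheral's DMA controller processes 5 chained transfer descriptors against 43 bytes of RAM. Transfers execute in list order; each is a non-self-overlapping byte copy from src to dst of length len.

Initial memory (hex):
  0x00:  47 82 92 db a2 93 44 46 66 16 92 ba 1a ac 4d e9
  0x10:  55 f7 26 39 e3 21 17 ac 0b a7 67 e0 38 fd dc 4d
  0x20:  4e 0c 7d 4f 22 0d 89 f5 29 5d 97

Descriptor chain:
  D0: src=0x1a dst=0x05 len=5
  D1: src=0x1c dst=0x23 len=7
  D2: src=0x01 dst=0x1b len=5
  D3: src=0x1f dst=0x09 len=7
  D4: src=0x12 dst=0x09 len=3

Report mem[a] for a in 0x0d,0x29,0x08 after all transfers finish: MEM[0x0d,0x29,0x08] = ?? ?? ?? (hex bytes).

MEM[0x0d,0x29,0x08] = 38 7d fd

  after D0: wrote 5B at 0x05 = 67e038fddc
  after D1: wrote 7B at 0x23 = 38fddc4d4e0c7d
  after D2: wrote 5B at 0x1b = 8292dba267
  after D3: wrote 7B at 0x09 = 674e0c7d38fddc
  after D4: wrote 3B at 0x09 = 2639e3
query mem[0x0d]=0x38, mem[0x29]=0x7d, mem[0x08]=0xfd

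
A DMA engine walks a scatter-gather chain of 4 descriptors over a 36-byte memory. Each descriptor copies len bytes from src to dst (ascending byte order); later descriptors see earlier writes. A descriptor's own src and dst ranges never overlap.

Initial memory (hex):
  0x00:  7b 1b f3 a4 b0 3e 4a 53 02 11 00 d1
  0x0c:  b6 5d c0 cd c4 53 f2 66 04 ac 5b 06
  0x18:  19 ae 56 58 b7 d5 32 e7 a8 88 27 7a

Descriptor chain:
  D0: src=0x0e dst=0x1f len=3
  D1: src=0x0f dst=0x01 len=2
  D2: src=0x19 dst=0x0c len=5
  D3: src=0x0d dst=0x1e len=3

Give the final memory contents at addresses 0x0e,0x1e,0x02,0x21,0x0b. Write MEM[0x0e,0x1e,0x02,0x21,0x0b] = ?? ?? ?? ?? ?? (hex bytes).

  after D0: wrote 3B at 0x1f = c0cdc4
  after D1: wrote 2B at 0x01 = cdc4
  after D2: wrote 5B at 0x0c = ae5658b7d5
  after D3: wrote 3B at 0x1e = 5658b7
query mem[0x0e]=0x58, mem[0x1e]=0x56, mem[0x02]=0xc4, mem[0x21]=0xc4, mem[0x0b]=0xd1

MEM[0x0e,0x1e,0x02,0x21,0x0b] = 58 56 c4 c4 d1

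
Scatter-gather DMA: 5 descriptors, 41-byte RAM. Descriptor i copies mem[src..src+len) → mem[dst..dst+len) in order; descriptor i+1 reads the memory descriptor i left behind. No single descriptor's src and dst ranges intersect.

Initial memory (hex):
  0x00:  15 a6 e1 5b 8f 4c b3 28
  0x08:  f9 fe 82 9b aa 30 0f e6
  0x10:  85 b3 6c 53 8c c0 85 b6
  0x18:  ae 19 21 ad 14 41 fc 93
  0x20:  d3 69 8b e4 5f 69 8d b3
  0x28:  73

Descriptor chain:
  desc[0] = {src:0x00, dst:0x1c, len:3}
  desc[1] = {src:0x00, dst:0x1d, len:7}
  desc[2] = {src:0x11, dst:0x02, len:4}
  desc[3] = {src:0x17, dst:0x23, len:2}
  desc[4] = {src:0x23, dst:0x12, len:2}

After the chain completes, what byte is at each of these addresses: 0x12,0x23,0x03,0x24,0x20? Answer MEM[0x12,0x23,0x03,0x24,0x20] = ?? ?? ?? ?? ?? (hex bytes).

MEM[0x12,0x23,0x03,0x24,0x20] = b6 b6 6c ae 5b

[0] 0x00->0x1c len=3 : 15 a6 e1
[1] 0x00->0x1d len=7 : 15 a6 e1 5b 8f 4c b3
[2] 0x11->0x02 len=4 : b3 6c 53 8c
[3] 0x17->0x23 len=2 : b6 ae
[4] 0x23->0x12 len=2 : b6 ae
query mem[0x12]=0xb6, mem[0x23]=0xb6, mem[0x03]=0x6c, mem[0x24]=0xae, mem[0x20]=0x5b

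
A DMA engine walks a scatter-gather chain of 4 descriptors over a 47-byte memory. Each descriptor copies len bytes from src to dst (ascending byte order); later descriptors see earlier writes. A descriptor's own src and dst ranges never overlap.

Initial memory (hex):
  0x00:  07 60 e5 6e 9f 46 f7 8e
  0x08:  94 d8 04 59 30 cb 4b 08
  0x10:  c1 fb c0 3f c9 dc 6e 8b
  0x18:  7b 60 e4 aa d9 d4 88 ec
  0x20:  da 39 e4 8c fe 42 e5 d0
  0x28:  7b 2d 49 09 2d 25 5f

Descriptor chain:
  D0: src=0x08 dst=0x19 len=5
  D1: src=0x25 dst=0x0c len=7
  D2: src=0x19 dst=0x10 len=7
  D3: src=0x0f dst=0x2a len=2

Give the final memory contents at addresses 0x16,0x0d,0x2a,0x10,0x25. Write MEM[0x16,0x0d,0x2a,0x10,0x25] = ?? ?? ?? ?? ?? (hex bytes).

[0] 0x08->0x19 len=5 : 94 d8 04 59 30
[1] 0x25->0x0c len=7 : 42 e5 d0 7b 2d 49 09
[2] 0x19->0x10 len=7 : 94 d8 04 59 30 88 ec
[3] 0x0f->0x2a len=2 : 7b 94
query mem[0x16]=0xec, mem[0x0d]=0xe5, mem[0x2a]=0x7b, mem[0x10]=0x94, mem[0x25]=0x42

MEM[0x16,0x0d,0x2a,0x10,0x25] = ec e5 7b 94 42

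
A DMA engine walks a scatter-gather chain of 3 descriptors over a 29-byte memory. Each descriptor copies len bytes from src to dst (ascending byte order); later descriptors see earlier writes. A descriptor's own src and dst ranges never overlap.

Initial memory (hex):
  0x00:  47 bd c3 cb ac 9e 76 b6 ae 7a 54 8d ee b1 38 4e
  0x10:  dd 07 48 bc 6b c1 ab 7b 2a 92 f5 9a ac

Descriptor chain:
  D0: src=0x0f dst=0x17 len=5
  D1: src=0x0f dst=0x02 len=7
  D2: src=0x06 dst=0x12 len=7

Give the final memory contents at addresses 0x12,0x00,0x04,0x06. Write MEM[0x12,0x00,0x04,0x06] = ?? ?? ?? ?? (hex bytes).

  after D0: wrote 5B at 0x17 = 4edd0748bc
  after D1: wrote 7B at 0x02 = 4edd0748bc6bc1
  after D2: wrote 7B at 0x12 = bc6bc17a548dee
query mem[0x12]=0xbc, mem[0x00]=0x47, mem[0x04]=0x07, mem[0x06]=0xbc

MEM[0x12,0x00,0x04,0x06] = bc 47 07 bc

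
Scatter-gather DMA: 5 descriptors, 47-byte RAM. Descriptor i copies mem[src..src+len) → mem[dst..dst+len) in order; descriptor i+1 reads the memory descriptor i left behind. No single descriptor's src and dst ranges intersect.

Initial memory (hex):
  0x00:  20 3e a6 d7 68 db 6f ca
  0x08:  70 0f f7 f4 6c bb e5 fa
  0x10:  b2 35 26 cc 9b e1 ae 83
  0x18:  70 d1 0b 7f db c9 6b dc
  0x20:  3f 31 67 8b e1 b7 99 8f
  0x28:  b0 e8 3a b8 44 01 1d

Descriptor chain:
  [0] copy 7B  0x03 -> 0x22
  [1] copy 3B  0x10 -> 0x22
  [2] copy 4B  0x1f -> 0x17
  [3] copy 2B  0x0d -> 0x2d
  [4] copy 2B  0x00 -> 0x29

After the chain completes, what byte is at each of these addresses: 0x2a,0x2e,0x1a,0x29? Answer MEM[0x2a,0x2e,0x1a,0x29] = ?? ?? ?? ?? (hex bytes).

D0: mem[0x22..0x28] <- [d7 68 db 6f ca 70 0f]
D1: mem[0x22..0x24] <- [b2 35 26]
D2: mem[0x17..0x1a] <- [dc 3f 31 b2]
D3: mem[0x2d..0x2e] <- [bb e5]
D4: mem[0x29..0x2a] <- [20 3e]
query mem[0x2a]=0x3e, mem[0x2e]=0xe5, mem[0x1a]=0xb2, mem[0x29]=0x20

MEM[0x2a,0x2e,0x1a,0x29] = 3e e5 b2 20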